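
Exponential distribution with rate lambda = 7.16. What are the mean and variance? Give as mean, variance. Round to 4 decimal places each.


mean = 1/lam, var = 1/lam^2
mean = 1 / 7.16 = 25/179 ≈ 0.139665
lam^2 = 7.16^2 = 51.2656
var = 1 / 51.2656 ≈ 0.019506

0.1397, 0.0195


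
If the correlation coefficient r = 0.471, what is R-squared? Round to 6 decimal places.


R^2 = r^2 = (0.471)^2 = 0.221841

0.221841


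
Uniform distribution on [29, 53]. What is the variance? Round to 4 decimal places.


Var = (b-a)^2 / 12
(b-a)^2 = (53 - 29)^2 = 576
Var = 576/12 = 48

48.0000


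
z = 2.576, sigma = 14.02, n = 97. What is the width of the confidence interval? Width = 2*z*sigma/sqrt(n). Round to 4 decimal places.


width = 2*z*sigma/sqrt(n)
2*z*sigma = 2 * 2.576 * 14.02 = 72.23104
sqrt(97) ≈ 9.848858
width = 72.23104 / 9.848858 ≈ 7.333951

7.3340


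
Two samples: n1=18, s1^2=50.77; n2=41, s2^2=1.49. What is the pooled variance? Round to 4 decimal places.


sp^2 = ((n1-1)*s1^2 + (n2-1)*s2^2)/(n1+n2-2)
(n1-1)*s1^2 = 17 * 50.77 = 863.09
(n2-1)*s2^2 = 40 * 1.49 = 59.6
numerator = 863.09 + 59.6 = 922.69
n1+n2-2 = 57
sp^2 = 922.69 / 57 = 92269/5700 ≈ 16.187544

16.1875


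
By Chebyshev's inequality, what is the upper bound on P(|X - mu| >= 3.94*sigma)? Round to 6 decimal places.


P <= 1/k^2
k^2 = 3.94^2 = 15.5236
1/k^2 = 1 / 15.5236 ≈ 0.06441805

0.064418


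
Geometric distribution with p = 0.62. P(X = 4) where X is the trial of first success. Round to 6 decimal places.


P = (1-p)^(k-1) * p
(1-p)^(k-1) = 0.38^3 = 0.054872
P = 0.054872 * 0.62 = 0.03402064

0.034021


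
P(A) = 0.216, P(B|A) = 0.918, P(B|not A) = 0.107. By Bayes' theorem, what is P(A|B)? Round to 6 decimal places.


P(A|B) = P(B|A)*P(A) / P(B), P(B) = P(B|A)*P(A) + P(B|not A)*P(not A)
P(B|A)*P(A) = 0.918 * 0.216 = 0.198288
P(B|not A)*P(not A) = 0.107 * 0.784 = 0.083888
P(B) = 0.198288 + 0.083888 = 0.282176
P(A|B) = 0.198288 / 0.282176 ≈ 0.70271037

0.702710


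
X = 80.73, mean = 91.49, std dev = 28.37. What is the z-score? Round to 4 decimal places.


z = (X - mu) / sigma
X - mu = 80.73 - 91.49 = -10.76
z = -10.76 / 28.37 = -1076/2837 ≈ -0.379274

-0.3793


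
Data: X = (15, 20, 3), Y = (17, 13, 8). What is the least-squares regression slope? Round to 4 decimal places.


b = sum((xi-xbar)(yi-ybar)) / sum((xi-xbar)^2)
n = 3, xbar = 38/3 ≈ 12.666667, ybar = 38/3 ≈ 12.666667
Sxy = sum((xi-xbar)(yi-ybar)) = 173/3 ≈ 57.666667
Sxx = sum((xi-xbar)^2) = 458/3 ≈ 152.666667
b = Sxy / Sxx = 173/458 ≈ 0.377729

0.3777


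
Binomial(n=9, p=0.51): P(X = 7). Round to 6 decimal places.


P = C(n,k) * p^k * (1-p)^(n-k)
C(9,7) = 36
p^k = 0.51^7 ≈ 0.008974107
(1-p)^(n-k) = 0.49^2 = 0.2401
P = 36 * 0.008974107 * 0.2401 ≈ 0.077569

0.077569


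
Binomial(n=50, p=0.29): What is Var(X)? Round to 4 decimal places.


Var = n*p*(1-p) = 50 * 0.29 * 0.71 = 10.295

10.2950


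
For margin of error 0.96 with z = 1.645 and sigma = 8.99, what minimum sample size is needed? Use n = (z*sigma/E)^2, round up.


z*sigma/E = 1.645 * 8.99 / 0.96 ≈ 15.404740
(z*sigma/E)^2 ≈ 237.306002
round up: n = 238

238


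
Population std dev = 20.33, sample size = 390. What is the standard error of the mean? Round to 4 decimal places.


SE = sigma / sqrt(n)
sqrt(390) ≈ 19.748418
SE = 20.33 / 19.748418 ≈ 1.029450

1.0294


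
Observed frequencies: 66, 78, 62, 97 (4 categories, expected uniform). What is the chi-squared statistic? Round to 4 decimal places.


chi2 = sum((O-E)^2/E), E = total/4
total = 303, E = 303/4 = 75.75
(66 - 75.75)^2 / 75.75 = 95.0625 / 75.75 = 507/404 ≈ 1.254950
(78 - 75.75)^2 / 75.75 = 5.0625 / 75.75 = 27/404 ≈ 0.066832
(62 - 75.75)^2 / 75.75 = 189.0625 / 75.75 = 3025/1212 ≈ 2.495875
(97 - 75.75)^2 / 75.75 = 451.5625 / 75.75 = 7225/1212 ≈ 5.961221
chi2 = 2963/303 ≈ 9.778878

9.7789


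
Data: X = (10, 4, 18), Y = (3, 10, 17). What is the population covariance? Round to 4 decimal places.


Cov = (1/n)*sum((xi-xbar)(yi-ybar))
n = 3, xbar = 32/3 ≈ 10.666667, ybar = 30/3 = 10
sum((xi-xbar)(yi-ybar)) = 56
Cov = 56 / 3 = 56/3 ≈ 18.666667

18.6667


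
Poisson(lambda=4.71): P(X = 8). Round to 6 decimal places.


P = e^(-lam) * lam^k / k!
e^(-4.71) ≈ 0.009004778
lam^k = 4.71^8 ≈ 242196.162160
k! = 8! = 40320
P = 0.009004778 * 242196.162160 / 40320 ≈ 0.054090

0.054090


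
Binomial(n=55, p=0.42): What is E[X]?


E[X] = n*p = 55 * 0.42 = 23.1

23.1


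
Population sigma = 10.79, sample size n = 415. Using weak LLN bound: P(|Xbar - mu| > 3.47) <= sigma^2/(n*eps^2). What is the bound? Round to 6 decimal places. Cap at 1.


bound = min(1, sigma^2/(n*eps^2))
sigma^2 = 10.79^2 = 116.4241
n*eps^2 = 415 * 3.47^2 = 415 * 12.0409 = 4996.9735
sigma^2/(n*eps^2) = 116.4241 / 4996.9735 ≈ 0.02329892

0.023299


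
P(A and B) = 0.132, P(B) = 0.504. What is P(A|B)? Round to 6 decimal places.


P(A|B) = P(A and B) / P(B) = 0.132 / 0.504 = 11/42 ≈ 0.26190476

0.261905


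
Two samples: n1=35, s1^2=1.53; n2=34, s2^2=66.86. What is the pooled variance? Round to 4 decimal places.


sp^2 = ((n1-1)*s1^2 + (n2-1)*s2^2)/(n1+n2-2)
(n1-1)*s1^2 = 34 * 1.53 = 52.02
(n2-1)*s2^2 = 33 * 66.86 = 2206.38
numerator = 52.02 + 2206.38 = 2258.4
n1+n2-2 = 67
sp^2 = 2258.4 / 67 = 11292/335 ≈ 33.707463

33.7075


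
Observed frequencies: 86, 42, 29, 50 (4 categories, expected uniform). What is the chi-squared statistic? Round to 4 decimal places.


chi2 = sum((O-E)^2/E), E = total/4
total = 207, E = 207/4 = 51.75
(86 - 51.75)^2 / 51.75 = 1173.0625 / 51.75 = 18769/828 ≈ 22.667874
(42 - 51.75)^2 / 51.75 = 95.0625 / 51.75 = 169/92 ≈ 1.836957
(29 - 51.75)^2 / 51.75 = 517.5625 / 51.75 = 8281/828 ≈ 10.001208
(50 - 51.75)^2 / 51.75 = 3.0625 / 51.75 = 49/828 ≈ 0.059179
chi2 = 795/23 ≈ 34.565217

34.5652


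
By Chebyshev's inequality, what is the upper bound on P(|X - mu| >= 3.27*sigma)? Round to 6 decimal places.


P <= 1/k^2
k^2 = 3.27^2 = 10.6929
1/k^2 = 1 / 10.6929 ≈ 0.09352000

0.093520


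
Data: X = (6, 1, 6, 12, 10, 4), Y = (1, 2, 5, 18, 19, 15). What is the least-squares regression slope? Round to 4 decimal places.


b = sum((xi-xbar)(yi-ybar)) / sum((xi-xbar)^2)
n = 6, xbar = 39/6 = 6.5, ybar = 60/6 = 10
Sxy = sum((xi-xbar)(yi-ybar)) = 114
Sxx = sum((xi-xbar)^2) = 79.5
b = Sxy / Sxx = 76/53 ≈ 1.433962

1.4340


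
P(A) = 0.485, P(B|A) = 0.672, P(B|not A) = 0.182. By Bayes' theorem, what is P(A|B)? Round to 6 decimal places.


P(A|B) = P(B|A)*P(A) / P(B), P(B) = P(B|A)*P(A) + P(B|not A)*P(not A)
P(B|A)*P(A) = 0.672 * 0.485 = 0.32592
P(B|not A)*P(not A) = 0.182 * 0.515 = 0.09373
P(B) = 0.32592 + 0.09373 = 0.41965
P(A|B) = 0.32592 / 0.41965 = 4656/5995 ≈ 0.77664721

0.776647


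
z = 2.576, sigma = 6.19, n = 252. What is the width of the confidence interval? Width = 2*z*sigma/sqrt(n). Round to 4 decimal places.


width = 2*z*sigma/sqrt(n)
2*z*sigma = 2 * 2.576 * 6.19 = 31.89088
sqrt(252) ≈ 15.874508
width = 31.89088 / 15.874508 ≈ 2.008937

2.0089


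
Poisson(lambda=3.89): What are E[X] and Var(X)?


E[X] = Var(X) = lambda = 3.89

3.89, 3.89


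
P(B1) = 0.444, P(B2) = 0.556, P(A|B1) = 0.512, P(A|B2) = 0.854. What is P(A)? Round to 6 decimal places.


P(A) = P(A|B1)*P(B1) + P(A|B2)*P(B2)
P(A|B1)*P(B1) = 0.512 * 0.444 = 0.227328
P(A|B2)*P(B2) = 0.854 * 0.556 = 0.474824
P(A) = 0.227328 + 0.474824 = 0.702152

0.702152


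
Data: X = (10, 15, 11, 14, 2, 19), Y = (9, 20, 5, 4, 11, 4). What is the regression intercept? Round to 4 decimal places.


a = ybar - b*xbar, where b = sum((xi-xbar)(yi-ybar)) / sum((xi-xbar)^2)
n = 6, xbar = 71/6 ≈ 11.833333, ybar = 53/6 ≈ 8.833333
Sxy = sum((xi-xbar)(yi-ybar)) = -169/6 ≈ -28.166667
Sxx = sum((xi-xbar)^2) = 1001/6 ≈ 166.833333
b = Sxy / Sxx = -13/77 ≈ -0.168831
a = 8.833333 - (-0.168831) * 11.833333 = 834/77 ≈ 10.831169

10.8312


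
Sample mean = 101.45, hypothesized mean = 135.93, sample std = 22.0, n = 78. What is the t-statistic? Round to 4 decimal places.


t = (xbar - mu0) / (s/sqrt(n))
xbar - mu0 = 101.45 - 135.93 = -34.48
sqrt(78) ≈ 8.83176087
s/sqrt(n) = 22.0 / 8.83176087 ≈ 2.49100948
t = -34.48 / 2.49100948 ≈ -13.841778

-13.8418


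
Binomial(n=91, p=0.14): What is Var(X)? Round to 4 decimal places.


Var = n*p*(1-p) = 91 * 0.14 * 0.86 = 10.9564

10.9564


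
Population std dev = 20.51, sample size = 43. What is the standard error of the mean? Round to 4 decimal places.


SE = sigma / sqrt(n)
sqrt(43) ≈ 6.557439
SE = 20.51 / 6.557439 ≈ 3.127746

3.1277


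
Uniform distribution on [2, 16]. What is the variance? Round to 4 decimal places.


Var = (b-a)^2 / 12
(b-a)^2 = (16 - 2)^2 = 196
Var = 196/12 ≈ 16.333333

16.3333


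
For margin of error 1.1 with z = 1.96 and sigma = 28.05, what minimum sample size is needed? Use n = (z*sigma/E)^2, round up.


z*sigma/E = 1.96 * 28.05 / 1.1 = 49.98
(z*sigma/E)^2 = 2498.0004
round up: n = 2499

2499


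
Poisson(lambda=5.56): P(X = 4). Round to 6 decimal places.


P = e^(-lam) * lam^k / k!
e^(-5.56) ≈ 0.003848776
lam^k = 5.56^4 ≈ 955.650665
k! = 4! = 24
P = 0.003848776 * 955.650665 / 24 ≈ 0.153254

0.153254


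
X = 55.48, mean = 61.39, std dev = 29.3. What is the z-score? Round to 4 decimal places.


z = (X - mu) / sigma
X - mu = 55.48 - 61.39 = -5.91
z = -5.91 / 29.3 = -591/2930 ≈ -0.201706

-0.2017


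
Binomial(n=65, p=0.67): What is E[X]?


E[X] = n*p = 65 * 0.67 = 43.55

43.55


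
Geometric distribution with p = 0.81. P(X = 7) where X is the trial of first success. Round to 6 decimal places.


P = (1-p)^(k-1) * p
(1-p)^(k-1) = 0.19^6 ≈ 0.00004704588
P = 0.00004704588 * 0.81 ≈ 0.00003810716

0.000038


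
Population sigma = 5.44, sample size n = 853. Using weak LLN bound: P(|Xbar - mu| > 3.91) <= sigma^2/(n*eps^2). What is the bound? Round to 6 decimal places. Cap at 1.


bound = min(1, sigma^2/(n*eps^2))
sigma^2 = 5.44^2 = 29.5936
n*eps^2 = 853 * 3.91^2 = 853 * 15.2881 = 13040.7493
sigma^2/(n*eps^2) = 29.5936 / 13040.7493 ≈ 0.00226932

0.002269


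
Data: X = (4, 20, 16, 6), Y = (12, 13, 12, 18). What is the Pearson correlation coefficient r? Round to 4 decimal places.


r = sum((xi-xbar)(yi-ybar)) / sqrt(sum((xi-xbar)^2) * sum((yi-ybar)^2))
n = 4, xbar = 46/4 = 11.5, ybar = 55/4 = 13.75
Sxy = sum((xi-xbar)(yi-ybar)) = -24.5
Sxx = sum((xi-xbar)^2) = 179
Syy = sum((yi-ybar)^2) = 24.75
sqrt(Sxx*Syy) ≈ 66.560123
r = Sxy / sqrt(Sxx*Syy) = -24.5 / 66.560123 ≈ -0.368088

-0.3681


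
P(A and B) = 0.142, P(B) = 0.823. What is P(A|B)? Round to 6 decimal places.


P(A|B) = P(A and B) / P(B) = 0.142 / 0.823 = 142/823 ≈ 0.17253949

0.172539


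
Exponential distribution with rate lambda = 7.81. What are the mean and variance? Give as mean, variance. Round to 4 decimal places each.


mean = 1/lam, var = 1/lam^2
mean = 1 / 7.81 = 100/781 ≈ 0.128041
lam^2 = 7.81^2 = 60.9961
var = 1 / 60.9961 ≈ 0.016394

0.1280, 0.0164


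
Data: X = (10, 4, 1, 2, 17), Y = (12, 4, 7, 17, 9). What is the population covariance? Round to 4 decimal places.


Cov = (1/n)*sum((xi-xbar)(yi-ybar))
n = 5, xbar = 34/5 = 6.8, ybar = 49/5 = 9.8
sum((xi-xbar)(yi-ybar)) = -3.2
Cov = -3.2 / 5 = -0.64

-0.6400


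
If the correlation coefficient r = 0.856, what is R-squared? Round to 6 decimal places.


R^2 = r^2 = (0.856)^2 = 0.732736

0.732736


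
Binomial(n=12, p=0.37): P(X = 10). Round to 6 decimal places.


P = C(n,k) * p^k * (1-p)^(n-k)
C(12,10) = 66
p^k = 0.37^10 ≈ 0.00004808584
(1-p)^(n-k) = 0.63^2 = 0.3969
P = 66 * 0.00004808584 * 0.3969 ≈ 0.001260

0.001260


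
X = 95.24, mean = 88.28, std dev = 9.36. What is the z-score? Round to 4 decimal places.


z = (X - mu) / sigma
X - mu = 95.24 - 88.28 = 6.96
z = 6.96 / 9.36 = 29/39 ≈ 0.743590

0.7436


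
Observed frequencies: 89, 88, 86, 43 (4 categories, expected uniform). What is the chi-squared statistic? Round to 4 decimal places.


chi2 = sum((O-E)^2/E), E = total/4
total = 306, E = 306/4 = 76.5
(89 - 76.5)^2 / 76.5 = 156.25 / 76.5 = 625/306 ≈ 2.042484
(88 - 76.5)^2 / 76.5 = 132.25 / 76.5 = 529/306 ≈ 1.728758
(86 - 76.5)^2 / 76.5 = 90.25 / 76.5 = 361/306 ≈ 1.179739
(43 - 76.5)^2 / 76.5 = 1122.25 / 76.5 = 4489/306 ≈ 14.669935
chi2 = 3002/153 ≈ 19.620915

19.6209


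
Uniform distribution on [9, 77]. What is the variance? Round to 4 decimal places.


Var = (b-a)^2 / 12
(b-a)^2 = (77 - 9)^2 = 4624
Var = 4624/12 ≈ 385.333333

385.3333


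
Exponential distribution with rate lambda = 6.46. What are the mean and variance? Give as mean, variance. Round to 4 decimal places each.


mean = 1/lam, var = 1/lam^2
mean = 1 / 6.46 = 50/323 ≈ 0.154799
lam^2 = 6.46^2 = 41.7316
var = 1 / 41.7316 ≈ 0.023963

0.1548, 0.0240


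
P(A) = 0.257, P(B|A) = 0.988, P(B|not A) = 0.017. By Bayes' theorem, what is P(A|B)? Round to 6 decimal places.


P(A|B) = P(B|A)*P(A) / P(B), P(B) = P(B|A)*P(A) + P(B|not A)*P(not A)
P(B|A)*P(A) = 0.988 * 0.257 = 0.253916
P(B|not A)*P(not A) = 0.017 * 0.743 = 0.012631
P(B) = 0.253916 + 0.012631 = 0.266547
P(A|B) = 0.253916 / 0.266547 ≈ 0.95261248

0.952612


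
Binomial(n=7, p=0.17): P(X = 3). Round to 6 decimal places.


P = C(n,k) * p^k * (1-p)^(n-k)
C(7,3) = 35
p^k = 0.17^3 = 0.004913
(1-p)^(n-k) = 0.83^4 ≈ 0.4745832
P = 35 * 0.004913 * 0.4745832 ≈ 0.081607

0.081607


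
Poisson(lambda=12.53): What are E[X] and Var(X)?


E[X] = Var(X) = lambda = 12.53

12.53, 12.53


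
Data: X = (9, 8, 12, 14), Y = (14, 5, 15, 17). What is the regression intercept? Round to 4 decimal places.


a = ybar - b*xbar, where b = sum((xi-xbar)(yi-ybar)) / sum((xi-xbar)^2)
n = 4, xbar = 43/4 = 10.75, ybar = 51/4 = 12.75
Sxy = sum((xi-xbar)(yi-ybar)) = 35.75
Sxx = sum((xi-xbar)^2) = 22.75
b = Sxy / Sxx = 11/7 ≈ 1.571429
a = 12.75 - 1.571429 * 10.75 = -29/7 ≈ -4.142857

-4.1429


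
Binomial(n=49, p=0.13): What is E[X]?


E[X] = n*p = 49 * 0.13 = 6.37

6.37


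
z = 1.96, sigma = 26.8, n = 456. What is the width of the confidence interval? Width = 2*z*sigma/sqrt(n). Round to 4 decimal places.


width = 2*z*sigma/sqrt(n)
2*z*sigma = 2 * 1.96 * 26.8 = 105.056
sqrt(456) ≈ 21.354157
width = 105.056 / 21.354157 ≈ 4.919698

4.9197


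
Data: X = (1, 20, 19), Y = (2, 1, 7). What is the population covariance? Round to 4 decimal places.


Cov = (1/n)*sum((xi-xbar)(yi-ybar))
n = 3, xbar = 40/3 ≈ 13.333333, ybar = 10/3 ≈ 3.333333
sum((xi-xbar)(yi-ybar)) = 65/3 ≈ 21.666667
Cov = 21.666667 / 3 = 65/9 ≈ 7.222222

7.2222


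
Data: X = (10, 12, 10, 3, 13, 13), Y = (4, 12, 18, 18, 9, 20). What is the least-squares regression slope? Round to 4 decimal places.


b = sum((xi-xbar)(yi-ybar)) / sum((xi-xbar)^2)
n = 6, xbar = 61/6 ≈ 10.166667, ybar = 81/6 = 13.5
Sxy = sum((xi-xbar)(yi-ybar)) = -28.5
Sxx = sum((xi-xbar)^2) = 425/6 ≈ 70.833333
b = Sxy / Sxx = -171/425 ≈ -0.402353

-0.4024


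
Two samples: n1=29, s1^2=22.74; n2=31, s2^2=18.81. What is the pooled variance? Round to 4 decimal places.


sp^2 = ((n1-1)*s1^2 + (n2-1)*s2^2)/(n1+n2-2)
(n1-1)*s1^2 = 28 * 22.74 = 636.72
(n2-1)*s2^2 = 30 * 18.81 = 564.3
numerator = 636.72 + 564.3 = 1201.02
n1+n2-2 = 58
sp^2 = 1201.02 / 58 = 60051/2900 ≈ 20.707241

20.7072


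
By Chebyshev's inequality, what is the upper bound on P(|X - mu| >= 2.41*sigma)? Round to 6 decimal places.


P <= 1/k^2
k^2 = 2.41^2 = 5.8081
1/k^2 = 1 / 5.8081 ≈ 0.17217334

0.172173


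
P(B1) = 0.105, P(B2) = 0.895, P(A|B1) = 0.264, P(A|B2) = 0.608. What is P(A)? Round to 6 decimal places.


P(A) = P(A|B1)*P(B1) + P(A|B2)*P(B2)
P(A|B1)*P(B1) = 0.264 * 0.105 = 0.02772
P(A|B2)*P(B2) = 0.608 * 0.895 = 0.54416
P(A) = 0.02772 + 0.54416 = 0.57188

0.571880


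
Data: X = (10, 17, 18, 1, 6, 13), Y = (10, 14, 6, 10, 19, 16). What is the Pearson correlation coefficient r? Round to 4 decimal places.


r = sum((xi-xbar)(yi-ybar)) / sqrt(sum((xi-xbar)^2) * sum((yi-ybar)^2))
n = 6, xbar = 65/6 ≈ 10.833333, ybar = 75/6 = 12.5
Sxy = sum((xi-xbar)(yi-ybar)) = -34.5
Sxx = sum((xi-xbar)^2) = 1289/6 ≈ 214.833333
Syy = sum((yi-ybar)^2) = 111.5
sqrt(Sxx*Syy) ≈ 154.770529
r = Sxy / sqrt(Sxx*Syy) = -34.5 / 154.770529 ≈ -0.222911

-0.2229


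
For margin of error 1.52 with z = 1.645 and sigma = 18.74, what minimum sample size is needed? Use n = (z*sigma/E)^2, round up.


z*sigma/E = 1.645 * 18.74 / 1.52 ≈ 20.281118
(z*sigma/E)^2 ≈ 411.323764
round up: n = 412

412


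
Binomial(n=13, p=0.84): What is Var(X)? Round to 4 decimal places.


Var = n*p*(1-p) = 13 * 0.84 * 0.16 = 1.7472

1.7472


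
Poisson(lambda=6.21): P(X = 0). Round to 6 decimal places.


P = e^(-lam) * lam^k / k!
e^(-6.21) ≈ 0.002009237
lam^k = 6.21^0 = 1
k! = 0! = 1
P = 0.002009237 * 1 / 1 ≈ 0.002009

0.002009


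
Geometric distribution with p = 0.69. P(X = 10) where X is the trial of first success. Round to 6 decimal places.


P = (1-p)^(k-1) * p
(1-p)^(k-1) = 0.31^9 ≈ 0.00002643962
P = 0.00002643962 * 0.69 ≈ 0.00001824334

0.000018


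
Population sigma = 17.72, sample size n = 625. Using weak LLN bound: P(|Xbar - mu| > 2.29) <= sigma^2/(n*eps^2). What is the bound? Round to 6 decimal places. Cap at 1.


bound = min(1, sigma^2/(n*eps^2))
sigma^2 = 17.72^2 = 313.9984
n*eps^2 = 625 * 2.29^2 = 625 * 5.2441 = 3277.5625
sigma^2/(n*eps^2) = 313.9984 / 3277.5625 ≈ 0.09580241

0.095802


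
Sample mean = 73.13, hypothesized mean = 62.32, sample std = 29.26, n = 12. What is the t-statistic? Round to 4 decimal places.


t = (xbar - mu0) / (s/sqrt(n))
xbar - mu0 = 73.13 - 62.32 = 10.81
sqrt(12) ≈ 3.46410162
s/sqrt(n) = 29.26 / 3.46410162 ≈ 8.44663444
t = 10.81 / 8.44663444 ≈ 1.279800

1.2798


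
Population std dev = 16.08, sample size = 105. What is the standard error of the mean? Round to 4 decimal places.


SE = sigma / sqrt(n)
sqrt(105) ≈ 10.246951
SE = 16.08 / 10.246951 ≈ 1.569247

1.5692


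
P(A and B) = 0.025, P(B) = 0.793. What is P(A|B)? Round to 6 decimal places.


P(A|B) = P(A and B) / P(B) = 0.025 / 0.793 = 25/793 ≈ 0.03152585

0.031526


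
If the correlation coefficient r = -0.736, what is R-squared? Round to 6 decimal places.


R^2 = r^2 = (-0.736)^2 = 0.541696

0.541696


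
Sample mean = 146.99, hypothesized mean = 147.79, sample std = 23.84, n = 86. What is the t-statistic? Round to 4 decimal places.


t = (xbar - mu0) / (s/sqrt(n))
xbar - mu0 = 146.99 - 147.79 = -0.8
sqrt(86) ≈ 9.27361850
s/sqrt(n) = 23.84 / 9.27361850 ≈ 2.57073331
t = -0.8 / 2.57073331 ≈ -0.311195

-0.3112


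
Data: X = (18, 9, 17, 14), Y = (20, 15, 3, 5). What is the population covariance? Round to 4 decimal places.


Cov = (1/n)*sum((xi-xbar)(yi-ybar))
n = 4, xbar = 58/4 = 14.5, ybar = 43/4 = 10.75
sum((xi-xbar)(yi-ybar)) = -7.5
Cov = -7.5 / 4 = -1.875

-1.8750


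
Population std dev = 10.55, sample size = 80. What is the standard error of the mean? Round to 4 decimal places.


SE = sigma / sqrt(n)
sqrt(80) ≈ 8.944272
SE = 10.55 / 8.944272 ≈ 1.179526

1.1795


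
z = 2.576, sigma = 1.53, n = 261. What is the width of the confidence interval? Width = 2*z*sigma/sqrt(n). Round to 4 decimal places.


width = 2*z*sigma/sqrt(n)
2*z*sigma = 2 * 2.576 * 1.53 = 7.88256
sqrt(261) ≈ 16.155494
width = 7.88256 / 16.155494 ≈ 0.487918

0.4879


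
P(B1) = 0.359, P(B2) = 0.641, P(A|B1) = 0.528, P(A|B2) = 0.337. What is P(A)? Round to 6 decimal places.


P(A) = P(A|B1)*P(B1) + P(A|B2)*P(B2)
P(A|B1)*P(B1) = 0.528 * 0.359 = 0.189552
P(A|B2)*P(B2) = 0.337 * 0.641 = 0.216017
P(A) = 0.189552 + 0.216017 = 0.405569

0.405569


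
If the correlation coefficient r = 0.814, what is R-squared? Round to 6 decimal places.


R^2 = r^2 = (0.814)^2 = 0.662596

0.662596


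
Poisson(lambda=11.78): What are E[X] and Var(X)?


E[X] = Var(X) = lambda = 11.78

11.78, 11.78


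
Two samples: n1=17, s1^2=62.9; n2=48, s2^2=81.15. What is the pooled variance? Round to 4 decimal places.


sp^2 = ((n1-1)*s1^2 + (n2-1)*s2^2)/(n1+n2-2)
(n1-1)*s1^2 = 16 * 62.9 = 1006.4
(n2-1)*s2^2 = 47 * 81.15 = 3814.05
numerator = 1006.4 + 3814.05 = 4820.45
n1+n2-2 = 63
sp^2 = 4820.45 / 63 = 96409/1260 ≈ 76.515079

76.5151


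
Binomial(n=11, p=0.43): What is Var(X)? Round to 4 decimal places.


Var = n*p*(1-p) = 11 * 0.43 * 0.57 = 2.6961

2.6961


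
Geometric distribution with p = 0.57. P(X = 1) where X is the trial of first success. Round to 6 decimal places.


P = (1-p)^(k-1) * p
(1-p)^(k-1) = 0.43^0 = 1
P = 1 * 0.57 = 0.57

0.570000


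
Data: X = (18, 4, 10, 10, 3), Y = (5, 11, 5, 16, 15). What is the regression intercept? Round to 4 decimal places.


a = ybar - b*xbar, where b = sum((xi-xbar)(yi-ybar)) / sum((xi-xbar)^2)
n = 5, xbar = 45/5 = 9, ybar = 52/5 = 10.4
Sxy = sum((xi-xbar)(yi-ybar)) = -79
Sxx = sum((xi-xbar)^2) = 144
b = Sxy / Sxx = -79/144 ≈ -0.548611
a = 10.4 - (-0.548611) * 9 = 15.3375

15.3375


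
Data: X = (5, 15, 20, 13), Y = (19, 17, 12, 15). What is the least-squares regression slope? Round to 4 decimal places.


b = sum((xi-xbar)(yi-ybar)) / sum((xi-xbar)^2)
n = 4, xbar = 53/4 = 13.25, ybar = 63/4 = 15.75
Sxy = sum((xi-xbar)(yi-ybar)) = -49.75
Sxx = sum((xi-xbar)^2) = 116.75
b = Sxy / Sxx = -199/467 ≈ -0.426124

-0.4261


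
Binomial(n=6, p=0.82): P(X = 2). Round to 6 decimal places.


P = C(n,k) * p^k * (1-p)^(n-k)
C(6,2) = 15
p^k = 0.82^2 = 0.6724
(1-p)^(n-k) = 0.18^4 = 0.00104976
P = 15 * 0.6724 * 0.00104976 ≈ 0.010588

0.010588


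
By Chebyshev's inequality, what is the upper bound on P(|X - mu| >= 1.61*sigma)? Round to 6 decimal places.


P <= 1/k^2
k^2 = 1.61^2 = 2.5921
1/k^2 = 1 / 2.5921 ≈ 0.38578759

0.385788


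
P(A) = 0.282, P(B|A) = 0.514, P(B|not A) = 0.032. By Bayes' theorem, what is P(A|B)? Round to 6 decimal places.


P(A|B) = P(B|A)*P(A) / P(B), P(B) = P(B|A)*P(A) + P(B|not A)*P(not A)
P(B|A)*P(A) = 0.514 * 0.282 = 0.144948
P(B|not A)*P(not A) = 0.032 * 0.718 = 0.022976
P(B) = 0.144948 + 0.022976 = 0.167924
P(A|B) = 0.144948 / 0.167924 ≈ 0.86317620

0.863176


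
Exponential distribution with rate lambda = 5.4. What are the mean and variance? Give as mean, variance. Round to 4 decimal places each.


mean = 1/lam, var = 1/lam^2
mean = 1 / 5.4 = 5/27 ≈ 0.185185
lam^2 = 5.4^2 = 29.16
var = 1 / 29.16 = 25/729 ≈ 0.034294

0.1852, 0.0343


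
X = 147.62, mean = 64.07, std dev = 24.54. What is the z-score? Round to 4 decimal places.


z = (X - mu) / sigma
X - mu = 147.62 - 64.07 = 83.55
z = 83.55 / 24.54 = 2785/818 ≈ 3.404645

3.4046


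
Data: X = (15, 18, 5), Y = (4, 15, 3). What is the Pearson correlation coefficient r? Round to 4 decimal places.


r = sum((xi-xbar)(yi-ybar)) / sqrt(sum((xi-xbar)^2) * sum((yi-ybar)^2))
n = 3, xbar = 38/3 ≈ 12.666667, ybar = 22/3 ≈ 7.333333
Sxy = sum((xi-xbar)(yi-ybar)) = 199/3 ≈ 66.333333
Sxx = sum((xi-xbar)^2) = 278/3 ≈ 92.666667
Syy = sum((yi-ybar)^2) = 266/3 ≈ 88.666667
sqrt(Sxx*Syy) ≈ 90.644605
r = Sxy / sqrt(Sxx*Syy) = 66.333333 / 90.644605 ≈ 0.731796

0.7318


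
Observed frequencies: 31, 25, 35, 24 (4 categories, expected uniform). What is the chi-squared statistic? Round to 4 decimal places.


chi2 = sum((O-E)^2/E), E = total/4
total = 115, E = 115/4 = 28.75
(31 - 28.75)^2 / 28.75 = 5.0625 / 28.75 = 81/460 ≈ 0.176087
(25 - 28.75)^2 / 28.75 = 14.0625 / 28.75 = 45/92 ≈ 0.489130
(35 - 28.75)^2 / 28.75 = 39.0625 / 28.75 = 125/92 ≈ 1.358696
(24 - 28.75)^2 / 28.75 = 22.5625 / 28.75 = 361/460 ≈ 0.784783
chi2 = 323/115 ≈ 2.808696

2.8087


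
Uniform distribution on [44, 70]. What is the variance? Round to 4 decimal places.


Var = (b-a)^2 / 12
(b-a)^2 = (70 - 44)^2 = 676
Var = 676/12 ≈ 56.333333

56.3333


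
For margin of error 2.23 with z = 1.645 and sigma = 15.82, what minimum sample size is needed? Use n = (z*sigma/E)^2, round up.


z*sigma/E = 1.645 * 15.82 / 2.23 ≈ 11.669910
(z*sigma/E)^2 ≈ 136.186807
round up: n = 137

137


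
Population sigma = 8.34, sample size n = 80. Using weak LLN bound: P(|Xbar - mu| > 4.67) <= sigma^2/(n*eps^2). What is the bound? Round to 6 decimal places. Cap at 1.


bound = min(1, sigma^2/(n*eps^2))
sigma^2 = 8.34^2 = 69.5556
n*eps^2 = 80 * 4.67^2 = 80 * 21.8089 = 1744.712
sigma^2/(n*eps^2) = 69.5556 / 1744.712 ≈ 0.03986652

0.039867


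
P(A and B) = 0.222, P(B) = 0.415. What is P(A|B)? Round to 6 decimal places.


P(A|B) = P(A and B) / P(B) = 0.222 / 0.415 = 222/415 ≈ 0.53493976

0.534940


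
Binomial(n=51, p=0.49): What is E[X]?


E[X] = n*p = 51 * 0.49 = 24.99

24.99


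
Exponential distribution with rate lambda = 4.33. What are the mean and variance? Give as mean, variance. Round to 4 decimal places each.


mean = 1/lam, var = 1/lam^2
mean = 1 / 4.33 = 100/433 ≈ 0.230947
lam^2 = 4.33^2 = 18.7489
var = 1 / 18.7489 ≈ 0.053336

0.2309, 0.0533


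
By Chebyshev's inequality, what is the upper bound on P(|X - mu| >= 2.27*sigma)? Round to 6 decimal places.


P <= 1/k^2
k^2 = 2.27^2 = 5.1529
1/k^2 = 1 / 5.1529 ≈ 0.19406548

0.194065


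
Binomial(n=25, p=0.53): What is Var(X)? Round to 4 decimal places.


Var = n*p*(1-p) = 25 * 0.53 * 0.47 = 6.2275

6.2275


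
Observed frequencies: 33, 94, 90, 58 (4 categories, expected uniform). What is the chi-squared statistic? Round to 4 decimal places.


chi2 = sum((O-E)^2/E), E = total/4
total = 275, E = 275/4 = 68.75
(33 - 68.75)^2 / 68.75 = 1278.0625 / 68.75 = 18.59
(94 - 68.75)^2 / 68.75 = 637.5625 / 68.75 = 10201/1100 ≈ 9.273636
(90 - 68.75)^2 / 68.75 = 451.5625 / 68.75 = 289/44 ≈ 6.568182
(58 - 68.75)^2 / 68.75 = 115.5625 / 68.75 = 1849/1100 ≈ 1.680909
chi2 = 9931/275 ≈ 36.112727

36.1127


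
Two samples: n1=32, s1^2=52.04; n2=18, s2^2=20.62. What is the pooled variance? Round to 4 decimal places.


sp^2 = ((n1-1)*s1^2 + (n2-1)*s2^2)/(n1+n2-2)
(n1-1)*s1^2 = 31 * 52.04 = 1613.24
(n2-1)*s2^2 = 17 * 20.62 = 350.54
numerator = 1613.24 + 350.54 = 1963.78
n1+n2-2 = 48
sp^2 = 1963.78 / 48 = 98189/2400 ≈ 40.912083

40.9121


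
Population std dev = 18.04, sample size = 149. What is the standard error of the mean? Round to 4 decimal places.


SE = sigma / sqrt(n)
sqrt(149) ≈ 12.206556
SE = 18.04 / 12.206556 ≈ 1.477894

1.4779


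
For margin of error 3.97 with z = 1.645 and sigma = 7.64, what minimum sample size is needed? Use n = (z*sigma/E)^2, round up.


z*sigma/E = 1.645 * 7.64 / 3.97 ≈ 3.165693
(z*sigma/E)^2 ≈ 10.021610
round up: n = 11

11


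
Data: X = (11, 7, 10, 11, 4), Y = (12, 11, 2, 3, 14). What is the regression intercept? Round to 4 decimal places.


a = ybar - b*xbar, where b = sum((xi-xbar)(yi-ybar)) / sum((xi-xbar)^2)
n = 5, xbar = 43/5 = 8.6, ybar = 42/5 = 8.4
Sxy = sum((xi-xbar)(yi-ybar)) = -43.2
Sxx = sum((xi-xbar)^2) = 37.2
b = Sxy / Sxx = -36/31 ≈ -1.161290
a = 8.4 - (-1.161290) * 8.6 = 570/31 ≈ 18.387097

18.3871


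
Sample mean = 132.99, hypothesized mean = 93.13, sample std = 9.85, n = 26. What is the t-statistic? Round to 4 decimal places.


t = (xbar - mu0) / (s/sqrt(n))
xbar - mu0 = 132.99 - 93.13 = 39.86
sqrt(26) ≈ 5.09901951
s/sqrt(n) = 9.85 / 5.09901951 ≈ 1.93174393
t = 39.86 / 1.93174393 ≈ 20.634205

20.6342


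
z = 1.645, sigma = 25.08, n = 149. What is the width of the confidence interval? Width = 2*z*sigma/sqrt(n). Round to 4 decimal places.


width = 2*z*sigma/sqrt(n)
2*z*sigma = 2 * 1.645 * 25.08 = 82.5132
sqrt(149) ≈ 12.206556
width = 82.5132 / 12.206556 ≈ 6.759745

6.7597


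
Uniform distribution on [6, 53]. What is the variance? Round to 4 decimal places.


Var = (b-a)^2 / 12
(b-a)^2 = (53 - 6)^2 = 2209
Var = 2209/12 ≈ 184.083333

184.0833


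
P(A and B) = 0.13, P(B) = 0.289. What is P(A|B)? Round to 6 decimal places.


P(A|B) = P(A and B) / P(B) = 0.13 / 0.289 = 130/289 ≈ 0.44982699

0.449827


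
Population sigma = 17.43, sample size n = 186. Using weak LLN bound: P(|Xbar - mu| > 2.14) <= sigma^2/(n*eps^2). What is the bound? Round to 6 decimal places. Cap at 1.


bound = min(1, sigma^2/(n*eps^2))
sigma^2 = 17.43^2 = 303.8049
n*eps^2 = 186 * 2.14^2 = 186 * 4.5796 = 851.8056
sigma^2/(n*eps^2) = 303.8049 / 851.8056 ≈ 0.35665990

0.356660


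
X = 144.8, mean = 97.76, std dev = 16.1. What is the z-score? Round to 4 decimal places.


z = (X - mu) / sigma
X - mu = 144.8 - 97.76 = 47.04
z = 47.04 / 16.1 = 336/115 ≈ 2.921739

2.9217


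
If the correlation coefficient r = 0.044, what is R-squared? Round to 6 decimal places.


R^2 = r^2 = (0.044)^2 = 0.001936

0.001936


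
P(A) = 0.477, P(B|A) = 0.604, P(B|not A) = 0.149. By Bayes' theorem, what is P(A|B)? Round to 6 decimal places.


P(A|B) = P(B|A)*P(A) / P(B), P(B) = P(B|A)*P(A) + P(B|not A)*P(not A)
P(B|A)*P(A) = 0.604 * 0.477 = 0.288108
P(B|not A)*P(not A) = 0.149 * 0.523 = 0.077927
P(B) = 0.288108 + 0.077927 = 0.366035
P(A|B) = 0.288108 / 0.366035 ≈ 0.78710506

0.787105


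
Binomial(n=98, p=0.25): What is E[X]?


E[X] = n*p = 98 * 0.25 = 24.5

24.5


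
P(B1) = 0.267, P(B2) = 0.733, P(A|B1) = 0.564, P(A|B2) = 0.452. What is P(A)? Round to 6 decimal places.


P(A) = P(A|B1)*P(B1) + P(A|B2)*P(B2)
P(A|B1)*P(B1) = 0.564 * 0.267 = 0.150588
P(A|B2)*P(B2) = 0.452 * 0.733 = 0.331316
P(A) = 0.150588 + 0.331316 = 0.481904

0.481904


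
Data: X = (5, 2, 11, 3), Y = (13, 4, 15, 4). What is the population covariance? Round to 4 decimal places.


Cov = (1/n)*sum((xi-xbar)(yi-ybar))
n = 4, xbar = 21/4 = 5.25, ybar = 36/4 = 9
sum((xi-xbar)(yi-ybar)) = 61
Cov = 61 / 4 = 15.25

15.2500


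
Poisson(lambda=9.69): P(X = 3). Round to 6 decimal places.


P = e^(-lam) * lam^k / k!
e^(-9.69) ≈ 0.00006189940
lam^k = 9.69^3 = 909.853209
k! = 3! = 6
P = 0.00006189940 * 909.853209 / 6 ≈ 0.009387

0.009387


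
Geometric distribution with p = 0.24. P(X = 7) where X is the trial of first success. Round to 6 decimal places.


P = (1-p)^(k-1) * p
(1-p)^(k-1) = 0.76^6 ≈ 0.1926999
P = 0.1926999 * 0.24 ≈ 0.04624798

0.046248


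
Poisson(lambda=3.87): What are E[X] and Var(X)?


E[X] = Var(X) = lambda = 3.87

3.87, 3.87


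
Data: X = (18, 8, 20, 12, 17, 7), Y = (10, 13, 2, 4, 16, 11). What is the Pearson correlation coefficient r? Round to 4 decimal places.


r = sum((xi-xbar)(yi-ybar)) / sqrt(sum((xi-xbar)^2) * sum((yi-ybar)^2))
n = 6, xbar = 82/6 = 41/3 ≈ 13.666667, ybar = 56/6 = 28/3 ≈ 9.333333
Sxy = sum((xi-xbar)(yi-ybar)) = -133/3 ≈ -44.333333
Sxx = sum((xi-xbar)^2) = 448/3 ≈ 149.333333
Syy = sum((yi-ybar)^2) = 430/3 ≈ 143.333333
sqrt(Sxx*Syy) ≈ 146.302578
r = Sxy / sqrt(Sxx*Syy) = -44.333333 / 146.302578 ≈ -0.303025

-0.3030


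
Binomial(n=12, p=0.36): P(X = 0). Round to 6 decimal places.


P = C(n,k) * p^k * (1-p)^(n-k)
C(12,0) = 1
p^k = 0.36^0 = 1
(1-p)^(n-k) = 0.64^12 ≈ 0.004722366
P = 1 * 1 * 0.004722366 ≈ 0.004722

0.004722


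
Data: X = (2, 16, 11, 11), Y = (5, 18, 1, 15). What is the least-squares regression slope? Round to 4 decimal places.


b = sum((xi-xbar)(yi-ybar)) / sum((xi-xbar)^2)
n = 4, xbar = 40/4 = 10, ybar = 39/4 = 9.75
Sxy = sum((xi-xbar)(yi-ybar)) = 84
Sxx = sum((xi-xbar)^2) = 102
b = Sxy / Sxx = 14/17 ≈ 0.823529

0.8235


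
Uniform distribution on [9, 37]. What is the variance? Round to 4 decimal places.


Var = (b-a)^2 / 12
(b-a)^2 = (37 - 9)^2 = 784
Var = 784/12 ≈ 65.333333

65.3333


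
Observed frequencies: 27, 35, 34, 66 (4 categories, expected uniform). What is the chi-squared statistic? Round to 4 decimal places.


chi2 = sum((O-E)^2/E), E = total/4
total = 162, E = 162/4 = 40.5
(27 - 40.5)^2 / 40.5 = 182.25 / 40.5 = 4.5
(35 - 40.5)^2 / 40.5 = 30.25 / 40.5 = 121/162 ≈ 0.746914
(34 - 40.5)^2 / 40.5 = 42.25 / 40.5 = 169/162 ≈ 1.043210
(66 - 40.5)^2 / 40.5 = 650.25 / 40.5 = 289/18 ≈ 16.055556
chi2 = 1810/81 ≈ 22.345679

22.3457


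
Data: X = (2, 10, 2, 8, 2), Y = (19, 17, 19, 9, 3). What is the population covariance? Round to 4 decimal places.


Cov = (1/n)*sum((xi-xbar)(yi-ybar))
n = 5, xbar = 24/5 = 4.8, ybar = 67/5 = 13.4
sum((xi-xbar)(yi-ybar)) = 2.4
Cov = 2.4 / 5 = 0.48

0.4800


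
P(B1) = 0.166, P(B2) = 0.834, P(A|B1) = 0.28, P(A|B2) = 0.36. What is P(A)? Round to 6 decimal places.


P(A) = P(A|B1)*P(B1) + P(A|B2)*P(B2)
P(A|B1)*P(B1) = 0.28 * 0.166 = 0.04648
P(A|B2)*P(B2) = 0.36 * 0.834 = 0.30024
P(A) = 0.04648 + 0.30024 = 0.34672

0.346720


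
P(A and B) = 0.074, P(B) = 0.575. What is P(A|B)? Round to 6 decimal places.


P(A|B) = P(A and B) / P(B) = 0.074 / 0.575 = 74/575 ≈ 0.12869565

0.128696


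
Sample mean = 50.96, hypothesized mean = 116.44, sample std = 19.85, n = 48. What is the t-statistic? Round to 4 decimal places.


t = (xbar - mu0) / (s/sqrt(n))
xbar - mu0 = 50.96 - 116.44 = -65.48
sqrt(48) ≈ 6.92820323
s/sqrt(n) = 19.85 / 6.92820323 ≈ 2.86510071
t = -65.48 / 2.86510071 ≈ -22.854345

-22.8543


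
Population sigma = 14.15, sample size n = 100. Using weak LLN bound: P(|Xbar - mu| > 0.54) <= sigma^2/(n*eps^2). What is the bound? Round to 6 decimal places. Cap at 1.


bound = min(1, sigma^2/(n*eps^2))
sigma^2 = 14.15^2 = 200.2225
n*eps^2 = 100 * 0.54^2 = 100 * 0.2916 = 29.16
sigma^2/(n*eps^2) = 200.2225 / 29.16 ≈ 6.86634088
this exceeds 1, so the bound is capped at 1

1.000000


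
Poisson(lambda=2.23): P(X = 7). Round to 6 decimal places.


P = e^(-lam) * lam^k / k!
e^(-2.23) ≈ 0.1075284
lam^k = 2.23^7 ≈ 274.242047
k! = 7! = 5040
P = 0.1075284 * 274.242047 / 5040 ≈ 0.005851

0.005851


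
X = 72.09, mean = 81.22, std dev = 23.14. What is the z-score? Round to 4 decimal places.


z = (X - mu) / sigma
X - mu = 72.09 - 81.22 = -9.13
z = -9.13 / 23.14 = -913/2314 ≈ -0.394555

-0.3946


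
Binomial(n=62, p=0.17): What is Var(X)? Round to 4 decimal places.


Var = n*p*(1-p) = 62 * 0.17 * 0.83 = 8.7482

8.7482


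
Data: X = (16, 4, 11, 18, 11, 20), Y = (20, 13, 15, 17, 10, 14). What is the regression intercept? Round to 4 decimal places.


a = ybar - b*xbar, where b = sum((xi-xbar)(yi-ybar)) / sum((xi-xbar)^2)
n = 6, xbar = 80/6 = 40/3 ≈ 13.333333, ybar = 89/6 ≈ 14.833333
Sxy = sum((xi-xbar)(yi-ybar)) = 139/3 ≈ 46.333333
Sxx = sum((xi-xbar)^2) = 514/3 ≈ 171.333333
b = Sxy / Sxx = 139/514 ≈ 0.270428
a = 14.833333 - 0.270428 * 13.333333 = 5771/514 ≈ 11.227626

11.2276


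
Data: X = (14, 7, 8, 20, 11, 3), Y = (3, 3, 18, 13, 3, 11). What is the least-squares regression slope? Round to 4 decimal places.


b = sum((xi-xbar)(yi-ybar)) / sum((xi-xbar)^2)
n = 6, xbar = 63/6 = 10.5, ybar = 51/6 = 8.5
Sxy = sum((xi-xbar)(yi-ybar)) = -2.5
Sxx = sum((xi-xbar)^2) = 177.5
b = Sxy / Sxx = -1/71 ≈ -0.014085

-0.0141


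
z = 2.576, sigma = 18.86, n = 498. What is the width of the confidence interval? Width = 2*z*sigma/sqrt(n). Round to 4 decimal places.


width = 2*z*sigma/sqrt(n)
2*z*sigma = 2 * 2.576 * 18.86 = 97.16672
sqrt(498) ≈ 22.315914
width = 97.16672 / 22.315914 ≈ 4.354145

4.3541


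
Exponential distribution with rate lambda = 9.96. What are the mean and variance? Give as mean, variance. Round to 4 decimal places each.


mean = 1/lam, var = 1/lam^2
mean = 1 / 9.96 = 25/249 ≈ 0.100402
lam^2 = 9.96^2 = 99.2016
var = 1 / 99.2016 ≈ 0.010080

0.1004, 0.0101


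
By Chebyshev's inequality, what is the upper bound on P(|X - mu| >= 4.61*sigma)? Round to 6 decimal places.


P <= 1/k^2
k^2 = 4.61^2 = 21.2521
1/k^2 = 1 / 21.2521 ≈ 0.04705417

0.047054


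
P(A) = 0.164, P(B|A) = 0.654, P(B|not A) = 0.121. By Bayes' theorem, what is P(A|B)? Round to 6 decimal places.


P(A|B) = P(B|A)*P(A) / P(B), P(B) = P(B|A)*P(A) + P(B|not A)*P(not A)
P(B|A)*P(A) = 0.654 * 0.164 = 0.107256
P(B|not A)*P(not A) = 0.121 * 0.836 = 0.101156
P(B) = 0.107256 + 0.101156 = 0.208412
P(A|B) = 0.107256 / 0.208412 ≈ 0.51463447

0.514634


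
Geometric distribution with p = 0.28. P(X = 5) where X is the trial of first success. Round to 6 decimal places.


P = (1-p)^(k-1) * p
(1-p)^(k-1) = 0.72^4 ≈ 0.2687386
P = 0.2687386 * 0.28 ≈ 0.07524680

0.075247


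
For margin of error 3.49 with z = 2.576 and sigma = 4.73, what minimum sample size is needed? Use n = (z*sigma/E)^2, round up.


z*sigma/E = 2.576 * 4.73 / 3.49 ≈ 3.491255
(z*sigma/E)^2 ≈ 12.188862
round up: n = 13

13


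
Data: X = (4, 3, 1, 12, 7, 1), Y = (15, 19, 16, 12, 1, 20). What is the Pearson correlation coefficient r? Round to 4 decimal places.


r = sum((xi-xbar)(yi-ybar)) / sqrt(sum((xi-xbar)^2) * sum((yi-ybar)^2))
n = 6, xbar = 28/6 = 14/3 ≈ 4.666667, ybar = 83/6 ≈ 13.833333
Sxy = sum((xi-xbar)(yi-ybar)) = -250/3 ≈ -83.333333
Sxx = sum((xi-xbar)^2) = 268/3 ≈ 89.333333
Syy = sum((yi-ybar)^2) = 1433/6 ≈ 238.833333
sqrt(Sxx*Syy) ≈ 146.067716
r = Sxy / sqrt(Sxx*Syy) = -83.333333 / 146.067716 ≈ -0.570512

-0.5705


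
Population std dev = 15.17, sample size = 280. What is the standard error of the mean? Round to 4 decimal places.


SE = sigma / sqrt(n)
sqrt(280) ≈ 16.733201
SE = 15.17 / 16.733201 ≈ 0.906581

0.9066


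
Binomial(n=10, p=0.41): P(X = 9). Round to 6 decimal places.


P = C(n,k) * p^k * (1-p)^(n-k)
C(10,9) = 10
p^k = 0.41^9 ≈ 0.0003273819
(1-p)^(n-k) = 0.59^1 = 0.59
P = 10 * 0.0003273819 * 0.59 ≈ 0.001932

0.001932


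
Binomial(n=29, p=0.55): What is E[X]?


E[X] = n*p = 29 * 0.55 = 15.95

15.95


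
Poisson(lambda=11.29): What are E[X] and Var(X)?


E[X] = Var(X) = lambda = 11.29

11.29, 11.29


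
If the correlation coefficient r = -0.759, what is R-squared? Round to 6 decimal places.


R^2 = r^2 = (-0.759)^2 = 0.576081

0.576081


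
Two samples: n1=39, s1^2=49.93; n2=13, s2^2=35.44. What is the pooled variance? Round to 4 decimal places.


sp^2 = ((n1-1)*s1^2 + (n2-1)*s2^2)/(n1+n2-2)
(n1-1)*s1^2 = 38 * 49.93 = 1897.34
(n2-1)*s2^2 = 12 * 35.44 = 425.28
numerator = 1897.34 + 425.28 = 2322.62
n1+n2-2 = 50
sp^2 = 2322.62 / 50 = 46.4524

46.4524


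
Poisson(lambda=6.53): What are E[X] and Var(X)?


E[X] = Var(X) = lambda = 6.53

6.53, 6.53


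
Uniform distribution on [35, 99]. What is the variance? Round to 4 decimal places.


Var = (b-a)^2 / 12
(b-a)^2 = (99 - 35)^2 = 4096
Var = 4096/12 ≈ 341.333333

341.3333


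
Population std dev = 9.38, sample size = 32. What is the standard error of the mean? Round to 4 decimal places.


SE = sigma / sqrt(n)
sqrt(32) ≈ 5.656854
SE = 9.38 / 5.656854 ≈ 1.658165

1.6582


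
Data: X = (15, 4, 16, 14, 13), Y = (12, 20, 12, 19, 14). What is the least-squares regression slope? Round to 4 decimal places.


b = sum((xi-xbar)(yi-ybar)) / sum((xi-xbar)^2)
n = 5, xbar = 62/5 = 12.4, ybar = 77/5 = 15.4
Sxy = sum((xi-xbar)(yi-ybar)) = -54.8
Sxx = sum((xi-xbar)^2) = 93.2
b = Sxy / Sxx = -137/233 ≈ -0.587983

-0.5880


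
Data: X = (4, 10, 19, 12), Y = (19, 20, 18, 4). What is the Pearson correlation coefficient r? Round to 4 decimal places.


r = sum((xi-xbar)(yi-ybar)) / sqrt(sum((xi-xbar)^2) * sum((yi-ybar)^2))
n = 4, xbar = 45/4 = 11.25, ybar = 61/4 = 15.25
Sxy = sum((xi-xbar)(yi-ybar)) = -20.25
Sxx = sum((xi-xbar)^2) = 114.75
Syy = sum((yi-ybar)^2) = 170.75
sqrt(Sxx*Syy) ≈ 139.977007
r = Sxy / sqrt(Sxx*Syy) = -20.25 / 139.977007 ≈ -0.144667

-0.1447


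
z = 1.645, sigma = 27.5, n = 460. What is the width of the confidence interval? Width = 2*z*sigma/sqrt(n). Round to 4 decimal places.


width = 2*z*sigma/sqrt(n)
2*z*sigma = 2 * 1.645 * 27.5 = 90.475
sqrt(460) ≈ 21.447611
width = 90.475 / 21.447611 ≈ 4.218419

4.2184


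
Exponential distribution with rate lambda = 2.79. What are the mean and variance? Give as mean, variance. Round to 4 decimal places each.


mean = 1/lam, var = 1/lam^2
mean = 1 / 2.79 = 100/279 ≈ 0.358423
lam^2 = 2.79^2 = 7.7841
var = 1 / 7.7841 ≈ 0.128467

0.3584, 0.1285
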